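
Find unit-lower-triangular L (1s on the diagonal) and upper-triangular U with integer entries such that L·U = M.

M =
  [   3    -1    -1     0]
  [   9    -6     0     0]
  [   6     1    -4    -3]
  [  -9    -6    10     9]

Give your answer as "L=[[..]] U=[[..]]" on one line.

  R1 -= 3·R0 → [0,-3,3,0]
  R2 -= 2·R0 → [0,3,-2,-3]
  R3 -= -3·R0 → [0,-9,7,9]
  R2 -= -1·R1 → [0,0,1,-3]
  R3 -= 3·R1 → [0,0,-2,9]
  R3 -= -2·R2 → [0,0,0,3]

L=[[1,0,0,0],[3,1,0,0],[2,-1,1,0],[-3,3,-2,1]] U=[[3,-1,-1,0],[0,-3,3,0],[0,0,1,-3],[0,0,0,3]]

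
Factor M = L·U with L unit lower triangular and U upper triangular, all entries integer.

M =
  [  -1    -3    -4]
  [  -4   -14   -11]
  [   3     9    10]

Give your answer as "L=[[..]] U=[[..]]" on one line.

  r1 -= 4·r0 → [0,-2,5]
  r2 -= -3·r0 → [0,0,-2]
  r2 -= 0·r1 → [0,0,-2]

L=[[1,0,0],[4,1,0],[-3,0,1]] U=[[-1,-3,-4],[0,-2,5],[0,0,-2]]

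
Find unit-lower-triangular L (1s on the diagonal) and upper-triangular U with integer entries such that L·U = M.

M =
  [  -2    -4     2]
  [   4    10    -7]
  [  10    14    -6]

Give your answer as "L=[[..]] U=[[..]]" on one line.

  row1 -= -2·row0 → [0,2,-3]
  row2 -= -5·row0 → [0,-6,4]
  row2 -= -3·row1 → [0,0,-5]

L=[[1,0,0],[-2,1,0],[-5,-3,1]] U=[[-2,-4,2],[0,2,-3],[0,0,-5]]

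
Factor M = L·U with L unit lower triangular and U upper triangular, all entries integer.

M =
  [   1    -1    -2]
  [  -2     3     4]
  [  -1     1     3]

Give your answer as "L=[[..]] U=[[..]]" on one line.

  R1 -= -2·R0 → [0,1,0]
  R2 -= -1·R0 → [0,0,1]
  R2 -= 0·R1 → [0,0,1]

L=[[1,0,0],[-2,1,0],[-1,0,1]] U=[[1,-1,-2],[0,1,0],[0,0,1]]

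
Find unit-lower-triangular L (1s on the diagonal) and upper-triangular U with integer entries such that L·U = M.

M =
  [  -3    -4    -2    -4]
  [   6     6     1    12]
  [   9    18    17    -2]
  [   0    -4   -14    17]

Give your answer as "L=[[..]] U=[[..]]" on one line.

L=[[1,0,0,0],[-2,1,0,0],[-3,-3,1,0],[0,2,-4,1]] U=[[-3,-4,-2,-4],[0,-2,-3,4],[0,0,2,-2],[0,0,0,1]]

  R1 -= -2·R0 → [0,-2,-3,4]
  R2 -= -3·R0 → [0,6,11,-14]
  R3 -= 0·R0 → [0,-4,-14,17]
  R2 -= -3·R1 → [0,0,2,-2]
  R3 -= 2·R1 → [0,0,-8,9]
  R3 -= -4·R2 → [0,0,0,1]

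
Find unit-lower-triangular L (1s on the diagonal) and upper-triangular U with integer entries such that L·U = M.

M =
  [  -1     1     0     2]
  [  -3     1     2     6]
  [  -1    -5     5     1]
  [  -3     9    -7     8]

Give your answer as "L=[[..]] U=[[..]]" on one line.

L=[[1,0,0,0],[3,1,0,0],[1,3,1,0],[3,-3,1,1]] U=[[-1,1,0,2],[0,-2,2,0],[0,0,-1,-1],[0,0,0,3]]

  R1 -= 3·R0 → [0,-2,2,0]
  R2 -= 1·R0 → [0,-6,5,-1]
  R3 -= 3·R0 → [0,6,-7,2]
  R2 -= 3·R1 → [0,0,-1,-1]
  R3 -= -3·R1 → [0,0,-1,2]
  R3 -= 1·R2 → [0,0,0,3]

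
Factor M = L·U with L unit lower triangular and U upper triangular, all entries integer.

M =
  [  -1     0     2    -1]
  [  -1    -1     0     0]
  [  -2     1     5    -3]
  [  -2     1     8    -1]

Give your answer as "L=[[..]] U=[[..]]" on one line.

  r1 -= 1·r0 → [0,-1,-2,1]
  r2 -= 2·r0 → [0,1,1,-1]
  r3 -= 2·r0 → [0,1,4,1]
  r2 -= -1·r1 → [0,0,-1,0]
  r3 -= -1·r1 → [0,0,2,2]
  r3 -= -2·r2 → [0,0,0,2]

L=[[1,0,0,0],[1,1,0,0],[2,-1,1,0],[2,-1,-2,1]] U=[[-1,0,2,-1],[0,-1,-2,1],[0,0,-1,0],[0,0,0,2]]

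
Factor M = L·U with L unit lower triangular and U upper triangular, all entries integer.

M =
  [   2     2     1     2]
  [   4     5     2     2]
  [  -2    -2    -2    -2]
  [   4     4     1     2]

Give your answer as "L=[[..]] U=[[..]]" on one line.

  R1 -= 2·R0 → [0,1,0,-2]
  R2 -= -1·R0 → [0,0,-1,0]
  R3 -= 2·R0 → [0,0,-1,-2]
  R2 -= 0·R1 → [0,0,-1,0]
  R3 -= 0·R1 → [0,0,-1,-2]
  R3 -= 1·R2 → [0,0,0,-2]

L=[[1,0,0,0],[2,1,0,0],[-1,0,1,0],[2,0,1,1]] U=[[2,2,1,2],[0,1,0,-2],[0,0,-1,0],[0,0,0,-2]]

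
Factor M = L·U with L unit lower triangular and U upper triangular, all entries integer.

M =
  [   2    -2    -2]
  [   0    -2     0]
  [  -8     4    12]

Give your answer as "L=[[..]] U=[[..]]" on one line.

  R1 -= 0·R0 → [0,-2,0]
  R2 -= -4·R0 → [0,-4,4]
  R2 -= 2·R1 → [0,0,4]

L=[[1,0,0],[0,1,0],[-4,2,1]] U=[[2,-2,-2],[0,-2,0],[0,0,4]]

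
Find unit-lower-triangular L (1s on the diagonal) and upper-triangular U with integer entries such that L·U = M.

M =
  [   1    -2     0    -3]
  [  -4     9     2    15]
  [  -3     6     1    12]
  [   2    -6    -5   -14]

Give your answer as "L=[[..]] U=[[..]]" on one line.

  r1 -= -4·r0 → [0,1,2,3]
  r2 -= -3·r0 → [0,0,1,3]
  r3 -= 2·r0 → [0,-2,-5,-8]
  r2 -= 0·r1 → [0,0,1,3]
  r3 -= -2·r1 → [0,0,-1,-2]
  r3 -= -1·r2 → [0,0,0,1]

L=[[1,0,0,0],[-4,1,0,0],[-3,0,1,0],[2,-2,-1,1]] U=[[1,-2,0,-3],[0,1,2,3],[0,0,1,3],[0,0,0,1]]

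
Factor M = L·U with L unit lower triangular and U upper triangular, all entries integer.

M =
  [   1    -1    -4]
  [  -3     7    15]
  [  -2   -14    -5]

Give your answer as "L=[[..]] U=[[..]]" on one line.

  r1 -= -3·r0 → [0,4,3]
  r2 -= -2·r0 → [0,-16,-13]
  r2 -= -4·r1 → [0,0,-1]

L=[[1,0,0],[-3,1,0],[-2,-4,1]] U=[[1,-1,-4],[0,4,3],[0,0,-1]]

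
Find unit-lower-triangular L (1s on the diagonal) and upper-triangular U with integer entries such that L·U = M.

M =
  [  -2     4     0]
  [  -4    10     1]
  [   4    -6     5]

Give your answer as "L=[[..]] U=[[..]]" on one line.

  r1 -= 2·r0 → [0,2,1]
  r2 -= -2·r0 → [0,2,5]
  r2 -= 1·r1 → [0,0,4]

L=[[1,0,0],[2,1,0],[-2,1,1]] U=[[-2,4,0],[0,2,1],[0,0,4]]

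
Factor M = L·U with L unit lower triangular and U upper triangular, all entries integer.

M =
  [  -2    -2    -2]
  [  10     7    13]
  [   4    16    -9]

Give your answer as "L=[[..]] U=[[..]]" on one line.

  R1 -= -5·R0 → [0,-3,3]
  R2 -= -2·R0 → [0,12,-13]
  R2 -= -4·R1 → [0,0,-1]

L=[[1,0,0],[-5,1,0],[-2,-4,1]] U=[[-2,-2,-2],[0,-3,3],[0,0,-1]]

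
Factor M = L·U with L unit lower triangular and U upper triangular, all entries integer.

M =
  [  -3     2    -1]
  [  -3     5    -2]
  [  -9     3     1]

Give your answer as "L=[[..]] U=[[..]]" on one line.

L=[[1,0,0],[1,1,0],[3,-1,1]] U=[[-3,2,-1],[0,3,-1],[0,0,3]]

  r1 -= 1·r0 → [0,3,-1]
  r2 -= 3·r0 → [0,-3,4]
  r2 -= -1·r1 → [0,0,3]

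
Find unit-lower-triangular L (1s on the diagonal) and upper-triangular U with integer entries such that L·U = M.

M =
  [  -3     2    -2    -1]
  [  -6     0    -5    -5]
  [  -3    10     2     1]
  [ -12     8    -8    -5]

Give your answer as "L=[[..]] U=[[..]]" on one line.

L=[[1,0,0,0],[2,1,0,0],[1,-2,1,0],[4,0,0,1]] U=[[-3,2,-2,-1],[0,-4,-1,-3],[0,0,2,-4],[0,0,0,-1]]

  r1 -= 2·r0 → [0,-4,-1,-3]
  r2 -= 1·r0 → [0,8,4,2]
  r3 -= 4·r0 → [0,0,0,-1]
  r2 -= -2·r1 → [0,0,2,-4]
  r3 -= 0·r1 → [0,0,0,-1]
  r3 -= 0·r2 → [0,0,0,-1]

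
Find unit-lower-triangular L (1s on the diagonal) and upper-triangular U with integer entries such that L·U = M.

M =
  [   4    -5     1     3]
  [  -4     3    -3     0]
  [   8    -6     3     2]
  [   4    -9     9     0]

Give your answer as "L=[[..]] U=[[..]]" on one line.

  R1 -= -1·R0 → [0,-2,-2,3]
  R2 -= 2·R0 → [0,4,1,-4]
  R3 -= 1·R0 → [0,-4,8,-3]
  R2 -= -2·R1 → [0,0,-3,2]
  R3 -= 2·R1 → [0,0,12,-9]
  R3 -= -4·R2 → [0,0,0,-1]

L=[[1,0,0,0],[-1,1,0,0],[2,-2,1,0],[1,2,-4,1]] U=[[4,-5,1,3],[0,-2,-2,3],[0,0,-3,2],[0,0,0,-1]]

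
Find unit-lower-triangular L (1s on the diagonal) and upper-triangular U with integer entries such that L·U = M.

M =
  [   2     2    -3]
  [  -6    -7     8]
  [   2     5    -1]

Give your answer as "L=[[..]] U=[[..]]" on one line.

L=[[1,0,0],[-3,1,0],[1,-3,1]] U=[[2,2,-3],[0,-1,-1],[0,0,-1]]

  row1 -= -3·row0 → [0,-1,-1]
  row2 -= 1·row0 → [0,3,2]
  row2 -= -3·row1 → [0,0,-1]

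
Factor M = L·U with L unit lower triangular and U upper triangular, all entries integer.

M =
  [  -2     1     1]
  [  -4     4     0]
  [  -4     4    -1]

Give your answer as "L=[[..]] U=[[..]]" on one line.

L=[[1,0,0],[2,1,0],[2,1,1]] U=[[-2,1,1],[0,2,-2],[0,0,-1]]

  r1 -= 2·r0 → [0,2,-2]
  r2 -= 2·r0 → [0,2,-3]
  r2 -= 1·r1 → [0,0,-1]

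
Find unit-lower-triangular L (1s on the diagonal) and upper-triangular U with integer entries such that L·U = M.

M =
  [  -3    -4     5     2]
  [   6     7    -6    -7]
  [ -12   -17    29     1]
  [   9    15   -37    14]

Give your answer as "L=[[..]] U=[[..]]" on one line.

  R1 -= -2·R0 → [0,-1,4,-3]
  R2 -= 4·R0 → [0,-1,9,-7]
  R3 -= -3·R0 → [0,3,-22,20]
  R2 -= 1·R1 → [0,0,5,-4]
  R3 -= -3·R1 → [0,0,-10,11]
  R3 -= -2·R2 → [0,0,0,3]

L=[[1,0,0,0],[-2,1,0,0],[4,1,1,0],[-3,-3,-2,1]] U=[[-3,-4,5,2],[0,-1,4,-3],[0,0,5,-4],[0,0,0,3]]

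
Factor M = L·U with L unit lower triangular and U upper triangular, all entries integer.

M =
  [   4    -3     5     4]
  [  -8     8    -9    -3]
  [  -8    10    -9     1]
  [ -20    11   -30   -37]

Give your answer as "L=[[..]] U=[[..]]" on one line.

L=[[1,0,0,0],[-2,1,0,0],[-2,2,1,0],[-5,-2,3,1]] U=[[4,-3,5,4],[0,2,1,5],[0,0,-1,-1],[0,0,0,-4]]

  row1 -= -2·row0 → [0,2,1,5]
  row2 -= -2·row0 → [0,4,1,9]
  row3 -= -5·row0 → [0,-4,-5,-17]
  row2 -= 2·row1 → [0,0,-1,-1]
  row3 -= -2·row1 → [0,0,-3,-7]
  row3 -= 3·row2 → [0,0,0,-4]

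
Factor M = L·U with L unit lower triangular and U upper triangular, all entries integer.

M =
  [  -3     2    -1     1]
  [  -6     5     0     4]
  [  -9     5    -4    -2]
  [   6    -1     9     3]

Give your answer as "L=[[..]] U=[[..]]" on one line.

  row1 -= 2·row0 → [0,1,2,2]
  row2 -= 3·row0 → [0,-1,-1,-5]
  row3 -= -2·row0 → [0,3,7,5]
  row2 -= -1·row1 → [0,0,1,-3]
  row3 -= 3·row1 → [0,0,1,-1]
  row3 -= 1·row2 → [0,0,0,2]

L=[[1,0,0,0],[2,1,0,0],[3,-1,1,0],[-2,3,1,1]] U=[[-3,2,-1,1],[0,1,2,2],[0,0,1,-3],[0,0,0,2]]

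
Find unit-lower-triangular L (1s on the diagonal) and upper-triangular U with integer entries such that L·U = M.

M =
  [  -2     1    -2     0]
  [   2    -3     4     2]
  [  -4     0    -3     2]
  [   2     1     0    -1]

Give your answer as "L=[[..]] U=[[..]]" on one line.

  R1 -= -1·R0 → [0,-2,2,2]
  R2 -= 2·R0 → [0,-2,1,2]
  R3 -= -1·R0 → [0,2,-2,-1]
  R2 -= 1·R1 → [0,0,-1,0]
  R3 -= -1·R1 → [0,0,0,1]
  R3 -= 0·R2 → [0,0,0,1]

L=[[1,0,0,0],[-1,1,0,0],[2,1,1,0],[-1,-1,0,1]] U=[[-2,1,-2,0],[0,-2,2,2],[0,0,-1,0],[0,0,0,1]]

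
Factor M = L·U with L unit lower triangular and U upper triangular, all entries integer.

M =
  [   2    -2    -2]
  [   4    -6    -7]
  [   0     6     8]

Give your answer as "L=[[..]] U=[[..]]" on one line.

L=[[1,0,0],[2,1,0],[0,-3,1]] U=[[2,-2,-2],[0,-2,-3],[0,0,-1]]

  R1 -= 2·R0 → [0,-2,-3]
  R2 -= 0·R0 → [0,6,8]
  R2 -= -3·R1 → [0,0,-1]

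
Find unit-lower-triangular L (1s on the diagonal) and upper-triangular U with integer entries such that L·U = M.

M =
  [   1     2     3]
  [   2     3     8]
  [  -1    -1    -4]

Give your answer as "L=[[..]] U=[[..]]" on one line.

L=[[1,0,0],[2,1,0],[-1,-1,1]] U=[[1,2,3],[0,-1,2],[0,0,1]]

  R1 -= 2·R0 → [0,-1,2]
  R2 -= -1·R0 → [0,1,-1]
  R2 -= -1·R1 → [0,0,1]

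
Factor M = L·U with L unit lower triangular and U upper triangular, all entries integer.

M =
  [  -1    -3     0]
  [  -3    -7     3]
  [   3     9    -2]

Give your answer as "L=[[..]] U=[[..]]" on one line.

  row1 -= 3·row0 → [0,2,3]
  row2 -= -3·row0 → [0,0,-2]
  row2 -= 0·row1 → [0,0,-2]

L=[[1,0,0],[3,1,0],[-3,0,1]] U=[[-1,-3,0],[0,2,3],[0,0,-2]]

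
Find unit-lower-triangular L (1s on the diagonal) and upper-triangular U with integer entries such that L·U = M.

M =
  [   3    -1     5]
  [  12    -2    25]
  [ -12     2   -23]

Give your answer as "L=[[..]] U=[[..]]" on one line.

L=[[1,0,0],[4,1,0],[-4,-1,1]] U=[[3,-1,5],[0,2,5],[0,0,2]]

  row1 -= 4·row0 → [0,2,5]
  row2 -= -4·row0 → [0,-2,-3]
  row2 -= -1·row1 → [0,0,2]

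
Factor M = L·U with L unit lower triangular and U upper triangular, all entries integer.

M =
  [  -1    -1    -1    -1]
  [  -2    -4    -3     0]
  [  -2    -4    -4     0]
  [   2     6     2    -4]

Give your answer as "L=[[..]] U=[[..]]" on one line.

L=[[1,0,0,0],[2,1,0,0],[2,1,1,0],[-2,-2,2,1]] U=[[-1,-1,-1,-1],[0,-2,-1,2],[0,0,-1,0],[0,0,0,-2]]

  r1 -= 2·r0 → [0,-2,-1,2]
  r2 -= 2·r0 → [0,-2,-2,2]
  r3 -= -2·r0 → [0,4,0,-6]
  r2 -= 1·r1 → [0,0,-1,0]
  r3 -= -2·r1 → [0,0,-2,-2]
  r3 -= 2·r2 → [0,0,0,-2]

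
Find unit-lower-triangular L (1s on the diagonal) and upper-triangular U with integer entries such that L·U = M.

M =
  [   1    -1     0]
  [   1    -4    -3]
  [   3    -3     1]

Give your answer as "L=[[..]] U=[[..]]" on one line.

  R1 -= 1·R0 → [0,-3,-3]
  R2 -= 3·R0 → [0,0,1]
  R2 -= 0·R1 → [0,0,1]

L=[[1,0,0],[1,1,0],[3,0,1]] U=[[1,-1,0],[0,-3,-3],[0,0,1]]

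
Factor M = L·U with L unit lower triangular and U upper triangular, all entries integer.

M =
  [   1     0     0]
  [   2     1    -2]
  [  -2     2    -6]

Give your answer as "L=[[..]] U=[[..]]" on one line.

  R1 -= 2·R0 → [0,1,-2]
  R2 -= -2·R0 → [0,2,-6]
  R2 -= 2·R1 → [0,0,-2]

L=[[1,0,0],[2,1,0],[-2,2,1]] U=[[1,0,0],[0,1,-2],[0,0,-2]]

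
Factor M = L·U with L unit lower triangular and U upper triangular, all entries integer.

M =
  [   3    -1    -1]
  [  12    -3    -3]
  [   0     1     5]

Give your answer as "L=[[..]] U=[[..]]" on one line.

L=[[1,0,0],[4,1,0],[0,1,1]] U=[[3,-1,-1],[0,1,1],[0,0,4]]

  R1 -= 4·R0 → [0,1,1]
  R2 -= 0·R0 → [0,1,5]
  R2 -= 1·R1 → [0,0,4]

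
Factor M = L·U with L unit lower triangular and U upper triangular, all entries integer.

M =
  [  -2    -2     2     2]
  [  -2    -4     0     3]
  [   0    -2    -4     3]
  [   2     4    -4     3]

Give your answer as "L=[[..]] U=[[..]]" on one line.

L=[[1,0,0,0],[1,1,0,0],[0,1,1,0],[-1,-1,2,1]] U=[[-2,-2,2,2],[0,-2,-2,1],[0,0,-2,2],[0,0,0,2]]

  row1 -= 1·row0 → [0,-2,-2,1]
  row2 -= 0·row0 → [0,-2,-4,3]
  row3 -= -1·row0 → [0,2,-2,5]
  row2 -= 1·row1 → [0,0,-2,2]
  row3 -= -1·row1 → [0,0,-4,6]
  row3 -= 2·row2 → [0,0,0,2]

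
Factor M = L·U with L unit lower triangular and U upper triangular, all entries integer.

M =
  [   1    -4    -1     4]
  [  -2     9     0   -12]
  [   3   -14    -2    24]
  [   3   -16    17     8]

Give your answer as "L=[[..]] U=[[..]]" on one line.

  R1 -= -2·R0 → [0,1,-2,-4]
  R2 -= 3·R0 → [0,-2,1,12]
  R3 -= 3·R0 → [0,-4,20,-4]
  R2 -= -2·R1 → [0,0,-3,4]
  R3 -= -4·R1 → [0,0,12,-20]
  R3 -= -4·R2 → [0,0,0,-4]

L=[[1,0,0,0],[-2,1,0,0],[3,-2,1,0],[3,-4,-4,1]] U=[[1,-4,-1,4],[0,1,-2,-4],[0,0,-3,4],[0,0,0,-4]]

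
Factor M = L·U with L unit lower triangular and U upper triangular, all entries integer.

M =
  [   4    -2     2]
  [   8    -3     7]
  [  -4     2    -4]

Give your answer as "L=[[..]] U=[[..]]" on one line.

L=[[1,0,0],[2,1,0],[-1,0,1]] U=[[4,-2,2],[0,1,3],[0,0,-2]]

  r1 -= 2·r0 → [0,1,3]
  r2 -= -1·r0 → [0,0,-2]
  r2 -= 0·r1 → [0,0,-2]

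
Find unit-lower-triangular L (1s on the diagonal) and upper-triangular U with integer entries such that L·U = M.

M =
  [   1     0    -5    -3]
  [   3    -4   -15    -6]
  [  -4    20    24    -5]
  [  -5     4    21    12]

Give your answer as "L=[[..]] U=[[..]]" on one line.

  row1 -= 3·row0 → [0,-4,0,3]
  row2 -= -4·row0 → [0,20,4,-17]
  row3 -= -5·row0 → [0,4,-4,-3]
  row2 -= -5·row1 → [0,0,4,-2]
  row3 -= -1·row1 → [0,0,-4,0]
  row3 -= -1·row2 → [0,0,0,-2]

L=[[1,0,0,0],[3,1,0,0],[-4,-5,1,0],[-5,-1,-1,1]] U=[[1,0,-5,-3],[0,-4,0,3],[0,0,4,-2],[0,0,0,-2]]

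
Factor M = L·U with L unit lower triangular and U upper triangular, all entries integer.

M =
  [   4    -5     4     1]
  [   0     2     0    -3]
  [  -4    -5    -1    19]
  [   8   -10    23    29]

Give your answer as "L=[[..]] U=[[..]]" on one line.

  row1 -= 0·row0 → [0,2,0,-3]
  row2 -= -1·row0 → [0,-10,3,20]
  row3 -= 2·row0 → [0,0,15,27]
  row2 -= -5·row1 → [0,0,3,5]
  row3 -= 0·row1 → [0,0,15,27]
  row3 -= 5·row2 → [0,0,0,2]

L=[[1,0,0,0],[0,1,0,0],[-1,-5,1,0],[2,0,5,1]] U=[[4,-5,4,1],[0,2,0,-3],[0,0,3,5],[0,0,0,2]]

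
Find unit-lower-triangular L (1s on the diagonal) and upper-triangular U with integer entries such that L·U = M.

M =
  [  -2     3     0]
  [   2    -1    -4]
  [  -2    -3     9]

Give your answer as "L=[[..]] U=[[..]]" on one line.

L=[[1,0,0],[-1,1,0],[1,-3,1]] U=[[-2,3,0],[0,2,-4],[0,0,-3]]

  R1 -= -1·R0 → [0,2,-4]
  R2 -= 1·R0 → [0,-6,9]
  R2 -= -3·R1 → [0,0,-3]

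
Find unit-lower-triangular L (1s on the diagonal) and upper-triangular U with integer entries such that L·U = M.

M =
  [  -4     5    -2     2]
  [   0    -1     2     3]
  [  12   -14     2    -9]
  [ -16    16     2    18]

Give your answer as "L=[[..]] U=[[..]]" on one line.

L=[[1,0,0,0],[0,1,0,0],[-3,-1,1,0],[4,4,-1,1]] U=[[-4,5,-2,2],[0,-1,2,3],[0,0,-2,0],[0,0,0,-2]]

  r1 -= 0·r0 → [0,-1,2,3]
  r2 -= -3·r0 → [0,1,-4,-3]
  r3 -= 4·r0 → [0,-4,10,10]
  r2 -= -1·r1 → [0,0,-2,0]
  r3 -= 4·r1 → [0,0,2,-2]
  r3 -= -1·r2 → [0,0,0,-2]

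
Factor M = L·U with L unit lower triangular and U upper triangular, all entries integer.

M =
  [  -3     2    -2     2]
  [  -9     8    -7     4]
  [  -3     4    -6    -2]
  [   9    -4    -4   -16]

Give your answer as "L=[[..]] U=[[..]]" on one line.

L=[[1,0,0,0],[3,1,0,0],[1,1,1,0],[-3,1,3,1]] U=[[-3,2,-2,2],[0,2,-1,-2],[0,0,-3,-2],[0,0,0,-2]]

  row1 -= 3·row0 → [0,2,-1,-2]
  row2 -= 1·row0 → [0,2,-4,-4]
  row3 -= -3·row0 → [0,2,-10,-10]
  row2 -= 1·row1 → [0,0,-3,-2]
  row3 -= 1·row1 → [0,0,-9,-8]
  row3 -= 3·row2 → [0,0,0,-2]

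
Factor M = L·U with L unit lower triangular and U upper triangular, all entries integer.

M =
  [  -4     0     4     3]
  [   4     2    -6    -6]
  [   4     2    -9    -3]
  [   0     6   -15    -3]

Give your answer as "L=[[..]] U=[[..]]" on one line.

L=[[1,0,0,0],[-1,1,0,0],[-1,1,1,0],[0,3,3,1]] U=[[-4,0,4,3],[0,2,-2,-3],[0,0,-3,3],[0,0,0,-3]]

  row1 -= -1·row0 → [0,2,-2,-3]
  row2 -= -1·row0 → [0,2,-5,0]
  row3 -= 0·row0 → [0,6,-15,-3]
  row2 -= 1·row1 → [0,0,-3,3]
  row3 -= 3·row1 → [0,0,-9,6]
  row3 -= 3·row2 → [0,0,0,-3]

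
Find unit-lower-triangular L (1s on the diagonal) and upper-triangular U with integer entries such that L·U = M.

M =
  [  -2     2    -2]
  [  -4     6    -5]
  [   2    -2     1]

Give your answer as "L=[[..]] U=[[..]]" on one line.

  row1 -= 2·row0 → [0,2,-1]
  row2 -= -1·row0 → [0,0,-1]
  row2 -= 0·row1 → [0,0,-1]

L=[[1,0,0],[2,1,0],[-1,0,1]] U=[[-2,2,-2],[0,2,-1],[0,0,-1]]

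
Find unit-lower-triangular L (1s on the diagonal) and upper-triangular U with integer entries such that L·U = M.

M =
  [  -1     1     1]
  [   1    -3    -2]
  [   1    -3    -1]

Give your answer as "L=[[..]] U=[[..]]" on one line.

  row1 -= -1·row0 → [0,-2,-1]
  row2 -= -1·row0 → [0,-2,0]
  row2 -= 1·row1 → [0,0,1]

L=[[1,0,0],[-1,1,0],[-1,1,1]] U=[[-1,1,1],[0,-2,-1],[0,0,1]]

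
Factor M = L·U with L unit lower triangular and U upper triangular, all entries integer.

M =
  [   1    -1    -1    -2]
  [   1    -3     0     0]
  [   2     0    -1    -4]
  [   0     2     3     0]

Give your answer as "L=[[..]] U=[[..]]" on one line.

L=[[1,0,0,0],[1,1,0,0],[2,-1,1,0],[0,-1,2,1]] U=[[1,-1,-1,-2],[0,-2,1,2],[0,0,2,2],[0,0,0,-2]]

  row1 -= 1·row0 → [0,-2,1,2]
  row2 -= 2·row0 → [0,2,1,0]
  row3 -= 0·row0 → [0,2,3,0]
  row2 -= -1·row1 → [0,0,2,2]
  row3 -= -1·row1 → [0,0,4,2]
  row3 -= 2·row2 → [0,0,0,-2]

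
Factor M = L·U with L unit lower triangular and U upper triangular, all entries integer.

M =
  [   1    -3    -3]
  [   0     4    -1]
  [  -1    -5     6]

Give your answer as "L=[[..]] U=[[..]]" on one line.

  r1 -= 0·r0 → [0,4,-1]
  r2 -= -1·r0 → [0,-8,3]
  r2 -= -2·r1 → [0,0,1]

L=[[1,0,0],[0,1,0],[-1,-2,1]] U=[[1,-3,-3],[0,4,-1],[0,0,1]]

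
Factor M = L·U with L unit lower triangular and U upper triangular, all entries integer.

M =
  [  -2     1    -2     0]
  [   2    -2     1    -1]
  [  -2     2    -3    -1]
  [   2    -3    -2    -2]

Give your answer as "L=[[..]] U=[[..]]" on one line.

L=[[1,0,0,0],[-1,1,0,0],[1,-1,1,0],[-1,2,1,1]] U=[[-2,1,-2,0],[0,-1,-1,-1],[0,0,-2,-2],[0,0,0,2]]

  row1 -= -1·row0 → [0,-1,-1,-1]
  row2 -= 1·row0 → [0,1,-1,-1]
  row3 -= -1·row0 → [0,-2,-4,-2]
  row2 -= -1·row1 → [0,0,-2,-2]
  row3 -= 2·row1 → [0,0,-2,0]
  row3 -= 1·row2 → [0,0,0,2]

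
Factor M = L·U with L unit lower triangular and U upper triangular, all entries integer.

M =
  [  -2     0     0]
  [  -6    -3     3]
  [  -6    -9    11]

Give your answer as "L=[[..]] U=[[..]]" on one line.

L=[[1,0,0],[3,1,0],[3,3,1]] U=[[-2,0,0],[0,-3,3],[0,0,2]]

  R1 -= 3·R0 → [0,-3,3]
  R2 -= 3·R0 → [0,-9,11]
  R2 -= 3·R1 → [0,0,2]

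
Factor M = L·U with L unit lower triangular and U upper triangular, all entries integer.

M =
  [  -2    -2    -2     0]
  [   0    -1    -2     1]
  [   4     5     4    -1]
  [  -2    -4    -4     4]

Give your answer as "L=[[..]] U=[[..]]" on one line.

L=[[1,0,0,0],[0,1,0,0],[-2,-1,1,0],[1,2,-1,1]] U=[[-2,-2,-2,0],[0,-1,-2,1],[0,0,-2,0],[0,0,0,2]]

  R1 -= 0·R0 → [0,-1,-2,1]
  R2 -= -2·R0 → [0,1,0,-1]
  R3 -= 1·R0 → [0,-2,-2,4]
  R2 -= -1·R1 → [0,0,-2,0]
  R3 -= 2·R1 → [0,0,2,2]
  R3 -= -1·R2 → [0,0,0,2]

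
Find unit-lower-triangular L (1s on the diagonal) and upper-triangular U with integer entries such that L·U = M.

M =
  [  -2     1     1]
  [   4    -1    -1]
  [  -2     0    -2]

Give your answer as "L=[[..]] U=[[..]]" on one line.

  R1 -= -2·R0 → [0,1,1]
  R2 -= 1·R0 → [0,-1,-3]
  R2 -= -1·R1 → [0,0,-2]

L=[[1,0,0],[-2,1,0],[1,-1,1]] U=[[-2,1,1],[0,1,1],[0,0,-2]]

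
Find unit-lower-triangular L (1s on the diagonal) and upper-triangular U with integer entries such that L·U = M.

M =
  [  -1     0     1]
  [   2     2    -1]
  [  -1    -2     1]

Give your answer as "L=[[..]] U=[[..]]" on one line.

L=[[1,0,0],[-2,1,0],[1,-1,1]] U=[[-1,0,1],[0,2,1],[0,0,1]]

  row1 -= -2·row0 → [0,2,1]
  row2 -= 1·row0 → [0,-2,0]
  row2 -= -1·row1 → [0,0,1]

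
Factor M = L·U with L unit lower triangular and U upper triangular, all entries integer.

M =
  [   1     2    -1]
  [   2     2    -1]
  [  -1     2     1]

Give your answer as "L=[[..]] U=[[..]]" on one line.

L=[[1,0,0],[2,1,0],[-1,-2,1]] U=[[1,2,-1],[0,-2,1],[0,0,2]]

  R1 -= 2·R0 → [0,-2,1]
  R2 -= -1·R0 → [0,4,0]
  R2 -= -2·R1 → [0,0,2]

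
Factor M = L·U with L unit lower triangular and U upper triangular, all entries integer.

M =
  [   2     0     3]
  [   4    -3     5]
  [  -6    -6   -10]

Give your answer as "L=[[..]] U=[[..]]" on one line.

L=[[1,0,0],[2,1,0],[-3,2,1]] U=[[2,0,3],[0,-3,-1],[0,0,1]]

  row1 -= 2·row0 → [0,-3,-1]
  row2 -= -3·row0 → [0,-6,-1]
  row2 -= 2·row1 → [0,0,1]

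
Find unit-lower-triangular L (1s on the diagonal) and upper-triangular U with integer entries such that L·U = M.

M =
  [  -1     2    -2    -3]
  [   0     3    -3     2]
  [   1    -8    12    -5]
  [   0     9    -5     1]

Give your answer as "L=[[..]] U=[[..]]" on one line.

L=[[1,0,0,0],[0,1,0,0],[-1,-2,1,0],[0,3,1,1]] U=[[-1,2,-2,-3],[0,3,-3,2],[0,0,4,-4],[0,0,0,-1]]

  row1 -= 0·row0 → [0,3,-3,2]
  row2 -= -1·row0 → [0,-6,10,-8]
  row3 -= 0·row0 → [0,9,-5,1]
  row2 -= -2·row1 → [0,0,4,-4]
  row3 -= 3·row1 → [0,0,4,-5]
  row3 -= 1·row2 → [0,0,0,-1]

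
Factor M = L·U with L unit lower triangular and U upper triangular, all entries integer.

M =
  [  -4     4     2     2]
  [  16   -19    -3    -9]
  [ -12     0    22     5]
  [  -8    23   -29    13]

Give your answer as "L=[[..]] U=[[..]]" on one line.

L=[[1,0,0,0],[-4,1,0,0],[3,4,1,0],[2,-5,2,1]] U=[[-4,4,2,2],[0,-3,5,-1],[0,0,-4,3],[0,0,0,-2]]

  R1 -= -4·R0 → [0,-3,5,-1]
  R2 -= 3·R0 → [0,-12,16,-1]
  R3 -= 2·R0 → [0,15,-33,9]
  R2 -= 4·R1 → [0,0,-4,3]
  R3 -= -5·R1 → [0,0,-8,4]
  R3 -= 2·R2 → [0,0,0,-2]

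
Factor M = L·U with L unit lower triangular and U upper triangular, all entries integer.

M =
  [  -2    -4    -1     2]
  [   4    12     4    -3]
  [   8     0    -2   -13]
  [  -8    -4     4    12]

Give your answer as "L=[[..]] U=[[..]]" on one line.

  R1 -= -2·R0 → [0,4,2,1]
  R2 -= -4·R0 → [0,-16,-6,-5]
  R3 -= 4·R0 → [0,12,8,4]
  R2 -= -4·R1 → [0,0,2,-1]
  R3 -= 3·R1 → [0,0,2,1]
  R3 -= 1·R2 → [0,0,0,2]

L=[[1,0,0,0],[-2,1,0,0],[-4,-4,1,0],[4,3,1,1]] U=[[-2,-4,-1,2],[0,4,2,1],[0,0,2,-1],[0,0,0,2]]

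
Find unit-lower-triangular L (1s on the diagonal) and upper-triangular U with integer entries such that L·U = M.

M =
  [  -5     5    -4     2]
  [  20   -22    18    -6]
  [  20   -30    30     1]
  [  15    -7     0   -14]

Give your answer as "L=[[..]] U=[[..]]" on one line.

  R1 -= -4·R0 → [0,-2,2,2]
  R2 -= -4·R0 → [0,-10,14,9]
  R3 -= -3·R0 → [0,8,-12,-8]
  R2 -= 5·R1 → [0,0,4,-1]
  R3 -= -4·R1 → [0,0,-4,0]
  R3 -= -1·R2 → [0,0,0,-1]

L=[[1,0,0,0],[-4,1,0,0],[-4,5,1,0],[-3,-4,-1,1]] U=[[-5,5,-4,2],[0,-2,2,2],[0,0,4,-1],[0,0,0,-1]]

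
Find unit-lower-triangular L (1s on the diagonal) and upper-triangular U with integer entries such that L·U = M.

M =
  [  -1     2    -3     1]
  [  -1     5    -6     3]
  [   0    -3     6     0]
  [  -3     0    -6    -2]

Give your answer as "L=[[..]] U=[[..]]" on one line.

  R1 -= 1·R0 → [0,3,-3,2]
  R2 -= 0·R0 → [0,-3,6,0]
  R3 -= 3·R0 → [0,-6,3,-5]
  R2 -= -1·R1 → [0,0,3,2]
  R3 -= -2·R1 → [0,0,-3,-1]
  R3 -= -1·R2 → [0,0,0,1]

L=[[1,0,0,0],[1,1,0,0],[0,-1,1,0],[3,-2,-1,1]] U=[[-1,2,-3,1],[0,3,-3,2],[0,0,3,2],[0,0,0,1]]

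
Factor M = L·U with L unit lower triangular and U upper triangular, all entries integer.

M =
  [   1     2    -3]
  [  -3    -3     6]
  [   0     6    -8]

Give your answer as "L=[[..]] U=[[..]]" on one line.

L=[[1,0,0],[-3,1,0],[0,2,1]] U=[[1,2,-3],[0,3,-3],[0,0,-2]]

  R1 -= -3·R0 → [0,3,-3]
  R2 -= 0·R0 → [0,6,-8]
  R2 -= 2·R1 → [0,0,-2]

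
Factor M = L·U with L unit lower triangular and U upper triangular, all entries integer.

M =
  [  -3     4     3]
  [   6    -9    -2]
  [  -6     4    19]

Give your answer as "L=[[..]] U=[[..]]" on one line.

  r1 -= -2·r0 → [0,-1,4]
  r2 -= 2·r0 → [0,-4,13]
  r2 -= 4·r1 → [0,0,-3]

L=[[1,0,0],[-2,1,0],[2,4,1]] U=[[-3,4,3],[0,-1,4],[0,0,-3]]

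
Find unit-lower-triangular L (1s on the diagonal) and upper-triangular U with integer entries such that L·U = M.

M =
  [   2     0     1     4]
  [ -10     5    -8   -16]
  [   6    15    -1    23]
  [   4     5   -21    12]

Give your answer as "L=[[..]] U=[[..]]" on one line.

L=[[1,0,0,0],[-5,1,0,0],[3,3,1,0],[2,1,-4,1]] U=[[2,0,1,4],[0,5,-3,4],[0,0,5,-1],[0,0,0,-4]]

  R1 -= -5·R0 → [0,5,-3,4]
  R2 -= 3·R0 → [0,15,-4,11]
  R3 -= 2·R0 → [0,5,-23,4]
  R2 -= 3·R1 → [0,0,5,-1]
  R3 -= 1·R1 → [0,0,-20,0]
  R3 -= -4·R2 → [0,0,0,-4]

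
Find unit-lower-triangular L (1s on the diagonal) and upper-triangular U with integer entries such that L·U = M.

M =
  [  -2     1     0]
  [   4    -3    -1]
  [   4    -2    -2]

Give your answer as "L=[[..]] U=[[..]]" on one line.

L=[[1,0,0],[-2,1,0],[-2,0,1]] U=[[-2,1,0],[0,-1,-1],[0,0,-2]]

  R1 -= -2·R0 → [0,-1,-1]
  R2 -= -2·R0 → [0,0,-2]
  R2 -= 0·R1 → [0,0,-2]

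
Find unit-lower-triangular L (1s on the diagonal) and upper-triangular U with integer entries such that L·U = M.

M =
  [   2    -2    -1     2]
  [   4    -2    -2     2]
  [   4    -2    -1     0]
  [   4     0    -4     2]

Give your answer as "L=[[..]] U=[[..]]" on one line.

  row1 -= 2·row0 → [0,2,0,-2]
  row2 -= 2·row0 → [0,2,1,-4]
  row3 -= 2·row0 → [0,4,-2,-2]
  row2 -= 1·row1 → [0,0,1,-2]
  row3 -= 2·row1 → [0,0,-2,2]
  row3 -= -2·row2 → [0,0,0,-2]

L=[[1,0,0,0],[2,1,0,0],[2,1,1,0],[2,2,-2,1]] U=[[2,-2,-1,2],[0,2,0,-2],[0,0,1,-2],[0,0,0,-2]]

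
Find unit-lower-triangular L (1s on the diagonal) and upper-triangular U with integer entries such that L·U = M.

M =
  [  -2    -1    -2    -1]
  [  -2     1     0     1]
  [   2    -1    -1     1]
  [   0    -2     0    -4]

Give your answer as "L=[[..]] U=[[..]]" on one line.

L=[[1,0,0,0],[1,1,0,0],[-1,-1,1,0],[0,-1,-2,1]] U=[[-2,-1,-2,-1],[0,2,2,2],[0,0,-1,2],[0,0,0,2]]

  R1 -= 1·R0 → [0,2,2,2]
  R2 -= -1·R0 → [0,-2,-3,0]
  R3 -= 0·R0 → [0,-2,0,-4]
  R2 -= -1·R1 → [0,0,-1,2]
  R3 -= -1·R1 → [0,0,2,-2]
  R3 -= -2·R2 → [0,0,0,2]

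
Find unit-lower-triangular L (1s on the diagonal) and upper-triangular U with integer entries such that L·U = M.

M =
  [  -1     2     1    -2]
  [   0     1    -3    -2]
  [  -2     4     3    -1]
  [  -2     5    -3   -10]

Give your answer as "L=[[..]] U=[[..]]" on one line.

  r1 -= 0·r0 → [0,1,-3,-2]
  r2 -= 2·r0 → [0,0,1,3]
  r3 -= 2·r0 → [0,1,-5,-6]
  r2 -= 0·r1 → [0,0,1,3]
  r3 -= 1·r1 → [0,0,-2,-4]
  r3 -= -2·r2 → [0,0,0,2]

L=[[1,0,0,0],[0,1,0,0],[2,0,1,0],[2,1,-2,1]] U=[[-1,2,1,-2],[0,1,-3,-2],[0,0,1,3],[0,0,0,2]]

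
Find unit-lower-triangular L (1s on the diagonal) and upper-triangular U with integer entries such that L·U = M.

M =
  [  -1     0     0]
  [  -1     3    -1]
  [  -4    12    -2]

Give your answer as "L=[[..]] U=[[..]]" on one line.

L=[[1,0,0],[1,1,0],[4,4,1]] U=[[-1,0,0],[0,3,-1],[0,0,2]]

  row1 -= 1·row0 → [0,3,-1]
  row2 -= 4·row0 → [0,12,-2]
  row2 -= 4·row1 → [0,0,2]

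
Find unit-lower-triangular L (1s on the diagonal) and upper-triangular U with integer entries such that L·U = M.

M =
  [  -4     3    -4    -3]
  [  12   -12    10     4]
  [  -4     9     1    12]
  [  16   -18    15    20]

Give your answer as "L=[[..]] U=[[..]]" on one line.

  r1 -= -3·r0 → [0,-3,-2,-5]
  r2 -= 1·r0 → [0,6,5,15]
  r3 -= -4·r0 → [0,-6,-1,8]
  r2 -= -2·r1 → [0,0,1,5]
  r3 -= 2·r1 → [0,0,3,18]
  r3 -= 3·r2 → [0,0,0,3]

L=[[1,0,0,0],[-3,1,0,0],[1,-2,1,0],[-4,2,3,1]] U=[[-4,3,-4,-3],[0,-3,-2,-5],[0,0,1,5],[0,0,0,3]]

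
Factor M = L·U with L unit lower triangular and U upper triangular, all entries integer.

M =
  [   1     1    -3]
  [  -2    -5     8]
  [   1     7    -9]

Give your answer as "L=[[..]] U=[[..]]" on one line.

L=[[1,0,0],[-2,1,0],[1,-2,1]] U=[[1,1,-3],[0,-3,2],[0,0,-2]]

  r1 -= -2·r0 → [0,-3,2]
  r2 -= 1·r0 → [0,6,-6]
  r2 -= -2·r1 → [0,0,-2]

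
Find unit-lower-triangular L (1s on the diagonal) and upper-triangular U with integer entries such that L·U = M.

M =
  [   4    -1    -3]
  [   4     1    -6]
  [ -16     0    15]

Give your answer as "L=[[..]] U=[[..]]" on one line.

  row1 -= 1·row0 → [0,2,-3]
  row2 -= -4·row0 → [0,-4,3]
  row2 -= -2·row1 → [0,0,-3]

L=[[1,0,0],[1,1,0],[-4,-2,1]] U=[[4,-1,-3],[0,2,-3],[0,0,-3]]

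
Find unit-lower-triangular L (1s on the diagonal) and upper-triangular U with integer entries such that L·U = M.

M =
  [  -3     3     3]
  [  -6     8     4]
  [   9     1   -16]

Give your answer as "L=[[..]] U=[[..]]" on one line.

L=[[1,0,0],[2,1,0],[-3,5,1]] U=[[-3,3,3],[0,2,-2],[0,0,3]]

  R1 -= 2·R0 → [0,2,-2]
  R2 -= -3·R0 → [0,10,-7]
  R2 -= 5·R1 → [0,0,3]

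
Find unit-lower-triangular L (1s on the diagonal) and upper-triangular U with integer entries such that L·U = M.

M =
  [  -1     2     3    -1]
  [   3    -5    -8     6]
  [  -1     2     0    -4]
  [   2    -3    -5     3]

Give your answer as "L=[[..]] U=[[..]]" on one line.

L=[[1,0,0,0],[-3,1,0,0],[1,0,1,0],[-2,1,0,1]] U=[[-1,2,3,-1],[0,1,1,3],[0,0,-3,-3],[0,0,0,-2]]

  R1 -= -3·R0 → [0,1,1,3]
  R2 -= 1·R0 → [0,0,-3,-3]
  R3 -= -2·R0 → [0,1,1,1]
  R2 -= 0·R1 → [0,0,-3,-3]
  R3 -= 1·R1 → [0,0,0,-2]
  R3 -= 0·R2 → [0,0,0,-2]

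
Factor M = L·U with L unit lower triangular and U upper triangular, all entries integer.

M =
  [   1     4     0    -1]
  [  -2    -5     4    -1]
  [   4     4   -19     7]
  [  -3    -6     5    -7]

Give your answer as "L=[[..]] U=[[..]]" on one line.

  r1 -= -2·r0 → [0,3,4,-3]
  r2 -= 4·r0 → [0,-12,-19,11]
  r3 -= -3·r0 → [0,6,5,-10]
  r2 -= -4·r1 → [0,0,-3,-1]
  r3 -= 2·r1 → [0,0,-3,-4]
  r3 -= 1·r2 → [0,0,0,-3]

L=[[1,0,0,0],[-2,1,0,0],[4,-4,1,0],[-3,2,1,1]] U=[[1,4,0,-1],[0,3,4,-3],[0,0,-3,-1],[0,0,0,-3]]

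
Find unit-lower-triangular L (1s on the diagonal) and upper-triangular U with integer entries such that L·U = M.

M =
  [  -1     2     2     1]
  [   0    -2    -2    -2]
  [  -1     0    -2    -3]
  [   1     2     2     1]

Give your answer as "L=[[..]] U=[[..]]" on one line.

L=[[1,0,0,0],[0,1,0,0],[1,1,1,0],[-1,-2,0,1]] U=[[-1,2,2,1],[0,-2,-2,-2],[0,0,-2,-2],[0,0,0,-2]]

  r1 -= 0·r0 → [0,-2,-2,-2]
  r2 -= 1·r0 → [0,-2,-4,-4]
  r3 -= -1·r0 → [0,4,4,2]
  r2 -= 1·r1 → [0,0,-2,-2]
  r3 -= -2·r1 → [0,0,0,-2]
  r3 -= 0·r2 → [0,0,0,-2]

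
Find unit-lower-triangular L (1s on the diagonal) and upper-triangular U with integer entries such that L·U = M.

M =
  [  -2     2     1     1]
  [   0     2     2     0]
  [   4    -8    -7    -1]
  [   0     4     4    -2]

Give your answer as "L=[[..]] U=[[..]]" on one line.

  row1 -= 0·row0 → [0,2,2,0]
  row2 -= -2·row0 → [0,-4,-5,1]
  row3 -= 0·row0 → [0,4,4,-2]
  row2 -= -2·row1 → [0,0,-1,1]
  row3 -= 2·row1 → [0,0,0,-2]
  row3 -= 0·row2 → [0,0,0,-2]

L=[[1,0,0,0],[0,1,0,0],[-2,-2,1,0],[0,2,0,1]] U=[[-2,2,1,1],[0,2,2,0],[0,0,-1,1],[0,0,0,-2]]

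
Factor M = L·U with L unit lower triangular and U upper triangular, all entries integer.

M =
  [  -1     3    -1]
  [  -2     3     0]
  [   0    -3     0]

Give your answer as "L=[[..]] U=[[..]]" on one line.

  r1 -= 2·r0 → [0,-3,2]
  r2 -= 0·r0 → [0,-3,0]
  r2 -= 1·r1 → [0,0,-2]

L=[[1,0,0],[2,1,0],[0,1,1]] U=[[-1,3,-1],[0,-3,2],[0,0,-2]]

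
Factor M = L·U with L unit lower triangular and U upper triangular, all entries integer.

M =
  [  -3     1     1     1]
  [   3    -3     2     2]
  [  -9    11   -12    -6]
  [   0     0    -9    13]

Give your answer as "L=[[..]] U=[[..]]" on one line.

L=[[1,0,0,0],[-1,1,0,0],[3,-4,1,0],[0,0,3,1]] U=[[-3,1,1,1],[0,-2,3,3],[0,0,-3,3],[0,0,0,4]]

  r1 -= -1·r0 → [0,-2,3,3]
  r2 -= 3·r0 → [0,8,-15,-9]
  r3 -= 0·r0 → [0,0,-9,13]
  r2 -= -4·r1 → [0,0,-3,3]
  r3 -= 0·r1 → [0,0,-9,13]
  r3 -= 3·r2 → [0,0,0,4]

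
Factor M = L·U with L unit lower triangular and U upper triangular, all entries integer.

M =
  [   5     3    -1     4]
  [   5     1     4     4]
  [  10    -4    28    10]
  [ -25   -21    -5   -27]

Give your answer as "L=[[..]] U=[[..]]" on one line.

L=[[1,0,0,0],[1,1,0,0],[2,5,1,0],[-5,3,-5,1]] U=[[5,3,-1,4],[0,-2,5,0],[0,0,5,2],[0,0,0,3]]

  row1 -= 1·row0 → [0,-2,5,0]
  row2 -= 2·row0 → [0,-10,30,2]
  row3 -= -5·row0 → [0,-6,-10,-7]
  row2 -= 5·row1 → [0,0,5,2]
  row3 -= 3·row1 → [0,0,-25,-7]
  row3 -= -5·row2 → [0,0,0,3]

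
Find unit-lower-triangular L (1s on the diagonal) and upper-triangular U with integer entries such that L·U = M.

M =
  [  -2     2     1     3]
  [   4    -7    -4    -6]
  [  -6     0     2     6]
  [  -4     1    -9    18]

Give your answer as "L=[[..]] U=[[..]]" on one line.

  R1 -= -2·R0 → [0,-3,-2,0]
  R2 -= 3·R0 → [0,-6,-1,-3]
  R3 -= 2·R0 → [0,-3,-11,12]
  R2 -= 2·R1 → [0,0,3,-3]
  R3 -= 1·R1 → [0,0,-9,12]
  R3 -= -3·R2 → [0,0,0,3]

L=[[1,0,0,0],[-2,1,0,0],[3,2,1,0],[2,1,-3,1]] U=[[-2,2,1,3],[0,-3,-2,0],[0,0,3,-3],[0,0,0,3]]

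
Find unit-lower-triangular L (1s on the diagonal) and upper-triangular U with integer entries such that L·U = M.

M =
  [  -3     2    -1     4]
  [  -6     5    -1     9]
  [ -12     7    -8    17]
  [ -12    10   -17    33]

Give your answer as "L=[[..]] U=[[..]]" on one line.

  r1 -= 2·r0 → [0,1,1,1]
  r2 -= 4·r0 → [0,-1,-4,1]
  r3 -= 4·r0 → [0,2,-13,17]
  r2 -= -1·r1 → [0,0,-3,2]
  r3 -= 2·r1 → [0,0,-15,15]
  r3 -= 5·r2 → [0,0,0,5]

L=[[1,0,0,0],[2,1,0,0],[4,-1,1,0],[4,2,5,1]] U=[[-3,2,-1,4],[0,1,1,1],[0,0,-3,2],[0,0,0,5]]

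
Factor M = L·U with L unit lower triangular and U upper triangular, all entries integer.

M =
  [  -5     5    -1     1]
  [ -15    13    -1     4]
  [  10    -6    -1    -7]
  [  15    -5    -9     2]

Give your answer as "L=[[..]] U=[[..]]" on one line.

L=[[1,0,0,0],[3,1,0,0],[-2,-2,1,0],[-3,-5,-2,1]] U=[[-5,5,-1,1],[0,-2,2,1],[0,0,1,-3],[0,0,0,4]]

  r1 -= 3·r0 → [0,-2,2,1]
  r2 -= -2·r0 → [0,4,-3,-5]
  r3 -= -3·r0 → [0,10,-12,5]
  r2 -= -2·r1 → [0,0,1,-3]
  r3 -= -5·r1 → [0,0,-2,10]
  r3 -= -2·r2 → [0,0,0,4]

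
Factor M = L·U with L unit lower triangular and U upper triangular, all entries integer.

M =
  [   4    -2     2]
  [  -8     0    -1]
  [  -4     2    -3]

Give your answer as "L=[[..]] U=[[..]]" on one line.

L=[[1,0,0],[-2,1,0],[-1,0,1]] U=[[4,-2,2],[0,-4,3],[0,0,-1]]

  row1 -= -2·row0 → [0,-4,3]
  row2 -= -1·row0 → [0,0,-1]
  row2 -= 0·row1 → [0,0,-1]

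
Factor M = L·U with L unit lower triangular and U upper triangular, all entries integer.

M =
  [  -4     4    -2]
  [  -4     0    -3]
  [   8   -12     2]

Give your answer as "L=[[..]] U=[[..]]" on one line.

  R1 -= 1·R0 → [0,-4,-1]
  R2 -= -2·R0 → [0,-4,-2]
  R2 -= 1·R1 → [0,0,-1]

L=[[1,0,0],[1,1,0],[-2,1,1]] U=[[-4,4,-2],[0,-4,-1],[0,0,-1]]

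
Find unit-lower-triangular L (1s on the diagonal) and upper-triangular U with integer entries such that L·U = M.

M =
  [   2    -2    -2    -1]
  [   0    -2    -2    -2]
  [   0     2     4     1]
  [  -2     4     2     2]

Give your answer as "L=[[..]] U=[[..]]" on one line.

L=[[1,0,0,0],[0,1,0,0],[0,-1,1,0],[-1,-1,-1,1]] U=[[2,-2,-2,-1],[0,-2,-2,-2],[0,0,2,-1],[0,0,0,-2]]

  R1 -= 0·R0 → [0,-2,-2,-2]
  R2 -= 0·R0 → [0,2,4,1]
  R3 -= -1·R0 → [0,2,0,1]
  R2 -= -1·R1 → [0,0,2,-1]
  R3 -= -1·R1 → [0,0,-2,-1]
  R3 -= -1·R2 → [0,0,0,-2]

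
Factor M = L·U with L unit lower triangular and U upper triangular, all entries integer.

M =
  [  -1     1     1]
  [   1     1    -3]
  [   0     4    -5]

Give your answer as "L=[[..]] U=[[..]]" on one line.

  row1 -= -1·row0 → [0,2,-2]
  row2 -= 0·row0 → [0,4,-5]
  row2 -= 2·row1 → [0,0,-1]

L=[[1,0,0],[-1,1,0],[0,2,1]] U=[[-1,1,1],[0,2,-2],[0,0,-1]]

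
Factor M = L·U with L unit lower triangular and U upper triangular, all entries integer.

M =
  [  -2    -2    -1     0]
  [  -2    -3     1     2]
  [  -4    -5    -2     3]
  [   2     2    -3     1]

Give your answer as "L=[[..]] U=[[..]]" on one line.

  R1 -= 1·R0 → [0,-1,2,2]
  R2 -= 2·R0 → [0,-1,0,3]
  R3 -= -1·R0 → [0,0,-4,1]
  R2 -= 1·R1 → [0,0,-2,1]
  R3 -= 0·R1 → [0,0,-4,1]
  R3 -= 2·R2 → [0,0,0,-1]

L=[[1,0,0,0],[1,1,0,0],[2,1,1,0],[-1,0,2,1]] U=[[-2,-2,-1,0],[0,-1,2,2],[0,0,-2,1],[0,0,0,-1]]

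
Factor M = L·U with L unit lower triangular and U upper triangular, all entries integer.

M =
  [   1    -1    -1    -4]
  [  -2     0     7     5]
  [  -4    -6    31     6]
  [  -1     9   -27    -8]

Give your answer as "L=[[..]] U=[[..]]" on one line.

L=[[1,0,0,0],[-2,1,0,0],[-4,5,1,0],[-1,-4,-4,1]] U=[[1,-1,-1,-4],[0,-2,5,-3],[0,0,2,5],[0,0,0,-4]]

  row1 -= -2·row0 → [0,-2,5,-3]
  row2 -= -4·row0 → [0,-10,27,-10]
  row3 -= -1·row0 → [0,8,-28,-12]
  row2 -= 5·row1 → [0,0,2,5]
  row3 -= -4·row1 → [0,0,-8,-24]
  row3 -= -4·row2 → [0,0,0,-4]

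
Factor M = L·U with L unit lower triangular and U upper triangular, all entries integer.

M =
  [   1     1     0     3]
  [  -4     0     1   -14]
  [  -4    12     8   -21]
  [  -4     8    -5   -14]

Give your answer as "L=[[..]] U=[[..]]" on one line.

  R1 -= -4·R0 → [0,4,1,-2]
  R2 -= -4·R0 → [0,16,8,-9]
  R3 -= -4·R0 → [0,12,-5,-2]
  R2 -= 4·R1 → [0,0,4,-1]
  R3 -= 3·R1 → [0,0,-8,4]
  R3 -= -2·R2 → [0,0,0,2]

L=[[1,0,0,0],[-4,1,0,0],[-4,4,1,0],[-4,3,-2,1]] U=[[1,1,0,3],[0,4,1,-2],[0,0,4,-1],[0,0,0,2]]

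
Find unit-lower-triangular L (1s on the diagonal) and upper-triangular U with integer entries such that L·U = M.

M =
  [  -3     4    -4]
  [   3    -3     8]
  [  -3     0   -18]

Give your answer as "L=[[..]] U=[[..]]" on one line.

  row1 -= -1·row0 → [0,1,4]
  row2 -= 1·row0 → [0,-4,-14]
  row2 -= -4·row1 → [0,0,2]

L=[[1,0,0],[-1,1,0],[1,-4,1]] U=[[-3,4,-4],[0,1,4],[0,0,2]]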